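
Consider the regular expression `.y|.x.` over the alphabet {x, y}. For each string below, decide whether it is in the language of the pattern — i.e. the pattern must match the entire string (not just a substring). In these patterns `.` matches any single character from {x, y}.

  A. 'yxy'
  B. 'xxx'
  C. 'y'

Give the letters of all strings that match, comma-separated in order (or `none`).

A, B

A. 'yxy' → match
B. 'xxx' → match
C. 'y' → no match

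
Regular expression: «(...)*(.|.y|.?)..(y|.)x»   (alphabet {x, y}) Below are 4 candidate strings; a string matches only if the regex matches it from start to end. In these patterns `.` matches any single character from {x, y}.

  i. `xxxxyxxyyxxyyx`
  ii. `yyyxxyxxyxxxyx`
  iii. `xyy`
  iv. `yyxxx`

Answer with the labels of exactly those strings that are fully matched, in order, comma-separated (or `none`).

i → match
ii → match
iii → no match — must end with `x`
iv → match

i, ii, iv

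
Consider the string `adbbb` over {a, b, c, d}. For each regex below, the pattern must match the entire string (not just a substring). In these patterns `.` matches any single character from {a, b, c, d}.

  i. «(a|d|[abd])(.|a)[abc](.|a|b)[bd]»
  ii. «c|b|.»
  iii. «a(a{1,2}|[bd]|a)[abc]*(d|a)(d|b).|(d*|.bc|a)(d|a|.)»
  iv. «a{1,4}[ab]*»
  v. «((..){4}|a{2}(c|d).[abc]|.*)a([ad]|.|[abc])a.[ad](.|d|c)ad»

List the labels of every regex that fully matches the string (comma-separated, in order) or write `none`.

i → match
ii → no match
iii → no match
iv → no match
v → no match — must end with `ad`

i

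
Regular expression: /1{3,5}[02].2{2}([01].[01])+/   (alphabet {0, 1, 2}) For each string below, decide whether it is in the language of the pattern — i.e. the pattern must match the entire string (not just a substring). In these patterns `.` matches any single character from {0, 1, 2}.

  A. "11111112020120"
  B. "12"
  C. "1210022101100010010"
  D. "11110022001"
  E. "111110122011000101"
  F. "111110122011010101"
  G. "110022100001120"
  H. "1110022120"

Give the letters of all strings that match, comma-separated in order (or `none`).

D, E, F, H

A → no match
B. "12" → no match
C → no match
D. "11110022001" → match
E → match
F → match
G → no match
H. "1110022120" → match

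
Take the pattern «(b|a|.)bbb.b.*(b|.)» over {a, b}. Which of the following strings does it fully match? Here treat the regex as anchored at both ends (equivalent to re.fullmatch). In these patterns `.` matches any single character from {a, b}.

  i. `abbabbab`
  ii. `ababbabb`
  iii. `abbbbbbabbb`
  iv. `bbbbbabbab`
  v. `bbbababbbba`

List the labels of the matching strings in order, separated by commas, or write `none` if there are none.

iii

i → no match
ii → no match
iii → match
iv → no match
v → no match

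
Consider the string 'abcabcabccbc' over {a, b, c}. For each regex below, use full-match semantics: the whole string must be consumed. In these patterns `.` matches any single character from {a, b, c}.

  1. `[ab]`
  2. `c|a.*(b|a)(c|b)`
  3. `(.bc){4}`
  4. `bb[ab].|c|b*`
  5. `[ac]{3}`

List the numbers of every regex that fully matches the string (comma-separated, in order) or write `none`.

1 → no match
2 → match
3 → match
4 → no match
5 → no match

2, 3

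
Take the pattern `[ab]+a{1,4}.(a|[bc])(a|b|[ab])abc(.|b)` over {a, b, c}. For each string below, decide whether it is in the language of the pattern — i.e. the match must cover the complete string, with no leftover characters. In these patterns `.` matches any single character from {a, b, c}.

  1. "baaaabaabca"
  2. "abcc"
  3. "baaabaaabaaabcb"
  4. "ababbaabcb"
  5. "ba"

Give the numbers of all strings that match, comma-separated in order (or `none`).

1 → match
2 → no match
3 → match
4 → match
5 → no match

1, 3, 4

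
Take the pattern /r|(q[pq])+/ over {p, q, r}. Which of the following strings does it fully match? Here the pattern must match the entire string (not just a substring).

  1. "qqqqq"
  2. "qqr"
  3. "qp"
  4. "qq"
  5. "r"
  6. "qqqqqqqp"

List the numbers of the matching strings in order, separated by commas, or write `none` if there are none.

1. "qqqqq" → no match
2. "qqr" → no match
3. "qp" → match
4. "qq" → match
5. "r" → match
6. "qqqqqqqp" → match

3, 4, 5, 6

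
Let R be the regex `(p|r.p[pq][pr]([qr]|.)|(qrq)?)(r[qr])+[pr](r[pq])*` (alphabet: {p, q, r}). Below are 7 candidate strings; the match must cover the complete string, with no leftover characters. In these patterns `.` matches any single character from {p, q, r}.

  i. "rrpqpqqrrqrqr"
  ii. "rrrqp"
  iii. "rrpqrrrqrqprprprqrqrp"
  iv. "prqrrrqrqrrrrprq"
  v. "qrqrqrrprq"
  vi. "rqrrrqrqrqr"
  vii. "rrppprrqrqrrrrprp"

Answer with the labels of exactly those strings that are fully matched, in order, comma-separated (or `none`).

ii, iii, iv, v, vi, vii

i → no match
ii → match
iii → match
iv → match
v → match
vi → match
vii → match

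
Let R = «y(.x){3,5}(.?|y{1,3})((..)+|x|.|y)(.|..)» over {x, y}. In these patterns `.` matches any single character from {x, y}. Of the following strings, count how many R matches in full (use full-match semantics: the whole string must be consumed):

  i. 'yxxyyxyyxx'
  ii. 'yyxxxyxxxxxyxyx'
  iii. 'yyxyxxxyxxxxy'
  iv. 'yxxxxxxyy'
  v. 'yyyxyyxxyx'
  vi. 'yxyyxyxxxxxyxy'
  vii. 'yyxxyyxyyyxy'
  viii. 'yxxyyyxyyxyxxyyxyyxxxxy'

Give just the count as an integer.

3

i → no match
ii → match
iii → match
iv → match
v → no match
vi → no match
vii → no match
viii → no match
Total matched: 3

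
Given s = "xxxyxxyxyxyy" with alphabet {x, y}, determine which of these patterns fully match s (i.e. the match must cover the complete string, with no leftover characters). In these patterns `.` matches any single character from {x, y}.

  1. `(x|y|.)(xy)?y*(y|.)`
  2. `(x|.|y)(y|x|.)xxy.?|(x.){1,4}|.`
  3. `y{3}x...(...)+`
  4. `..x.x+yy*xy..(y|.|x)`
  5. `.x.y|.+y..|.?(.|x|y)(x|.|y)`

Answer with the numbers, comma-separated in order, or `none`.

1 → no match
2 → no match
3 → no match — must start with "y"
4 → match
5 → no match

4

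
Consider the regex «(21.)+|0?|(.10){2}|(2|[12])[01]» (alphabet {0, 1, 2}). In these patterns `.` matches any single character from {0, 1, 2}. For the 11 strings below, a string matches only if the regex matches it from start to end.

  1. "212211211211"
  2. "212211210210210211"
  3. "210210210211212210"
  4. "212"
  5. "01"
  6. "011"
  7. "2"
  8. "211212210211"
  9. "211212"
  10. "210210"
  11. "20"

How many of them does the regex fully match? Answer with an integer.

1 → match
2 → match
3 → match
4 → match
5 → no match
6 → no match
7 → no match
8 → match
9 → match
10 → match
11 → match
Total matched: 8

8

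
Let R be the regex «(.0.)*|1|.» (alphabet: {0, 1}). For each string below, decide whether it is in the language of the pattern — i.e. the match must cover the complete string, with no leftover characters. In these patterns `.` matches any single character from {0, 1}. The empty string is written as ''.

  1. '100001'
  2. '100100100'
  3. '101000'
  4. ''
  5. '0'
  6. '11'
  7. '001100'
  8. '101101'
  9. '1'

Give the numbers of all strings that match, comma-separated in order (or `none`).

1, 2, 3, 4, 5, 7, 8, 9

1 → match
2 → match
3 → match
4 → match
5 → match
6 → no match
7 → match
8 → match
9 → match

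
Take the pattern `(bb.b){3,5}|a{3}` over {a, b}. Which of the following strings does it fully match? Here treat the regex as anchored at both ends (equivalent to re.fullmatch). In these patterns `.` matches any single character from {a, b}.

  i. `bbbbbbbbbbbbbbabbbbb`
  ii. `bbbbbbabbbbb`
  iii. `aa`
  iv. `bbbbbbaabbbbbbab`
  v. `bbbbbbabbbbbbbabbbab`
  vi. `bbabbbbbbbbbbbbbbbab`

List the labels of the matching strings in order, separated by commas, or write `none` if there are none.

i, ii, v, vi

i → match
ii → match
iii → no match
iv → no match
v → match
vi → match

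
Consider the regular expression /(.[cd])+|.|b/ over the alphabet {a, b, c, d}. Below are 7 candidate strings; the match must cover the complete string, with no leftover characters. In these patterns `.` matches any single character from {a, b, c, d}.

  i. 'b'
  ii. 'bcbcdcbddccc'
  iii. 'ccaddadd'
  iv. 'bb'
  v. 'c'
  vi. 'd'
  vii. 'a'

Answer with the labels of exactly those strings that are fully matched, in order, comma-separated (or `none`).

i → match
ii → match
iii → no match
iv → no match
v → match
vi → match
vii → match

i, ii, v, vi, vii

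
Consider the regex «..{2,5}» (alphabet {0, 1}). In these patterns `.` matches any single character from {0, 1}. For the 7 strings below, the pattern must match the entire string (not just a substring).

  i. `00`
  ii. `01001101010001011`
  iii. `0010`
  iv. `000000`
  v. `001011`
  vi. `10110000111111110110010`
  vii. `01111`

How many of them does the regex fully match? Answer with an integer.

4

i → no match
ii → no match
iii → match
iv → match
v → match
vi → no match
vii → match
Total matched: 4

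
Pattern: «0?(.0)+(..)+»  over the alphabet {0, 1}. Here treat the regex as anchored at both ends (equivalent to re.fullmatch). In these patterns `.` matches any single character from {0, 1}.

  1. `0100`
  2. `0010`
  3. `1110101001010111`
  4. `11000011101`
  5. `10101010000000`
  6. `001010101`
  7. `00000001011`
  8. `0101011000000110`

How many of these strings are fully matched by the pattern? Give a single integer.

3

1 → no match
2 → match
3 → no match
4 → no match
5 → match
6 → no match
7 → match
8 → no match
Total matched: 3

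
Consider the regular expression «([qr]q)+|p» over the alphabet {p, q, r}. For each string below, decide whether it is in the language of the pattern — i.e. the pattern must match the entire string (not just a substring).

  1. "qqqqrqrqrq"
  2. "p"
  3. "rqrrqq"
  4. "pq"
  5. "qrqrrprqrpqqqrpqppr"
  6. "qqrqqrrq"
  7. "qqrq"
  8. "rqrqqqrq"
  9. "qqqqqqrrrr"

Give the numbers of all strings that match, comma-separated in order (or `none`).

1 → match
2 → match
3 → no match
4 → no match
5 → no match
6 → no match
7 → match
8 → match
9 → no match

1, 2, 7, 8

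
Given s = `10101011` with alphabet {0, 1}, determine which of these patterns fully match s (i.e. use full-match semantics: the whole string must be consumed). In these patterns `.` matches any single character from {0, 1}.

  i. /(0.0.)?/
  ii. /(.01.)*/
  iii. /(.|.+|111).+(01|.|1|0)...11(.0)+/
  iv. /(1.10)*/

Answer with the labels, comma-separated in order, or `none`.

ii

i → no match
ii → match
iii → no match — must end with `0`
iv → no match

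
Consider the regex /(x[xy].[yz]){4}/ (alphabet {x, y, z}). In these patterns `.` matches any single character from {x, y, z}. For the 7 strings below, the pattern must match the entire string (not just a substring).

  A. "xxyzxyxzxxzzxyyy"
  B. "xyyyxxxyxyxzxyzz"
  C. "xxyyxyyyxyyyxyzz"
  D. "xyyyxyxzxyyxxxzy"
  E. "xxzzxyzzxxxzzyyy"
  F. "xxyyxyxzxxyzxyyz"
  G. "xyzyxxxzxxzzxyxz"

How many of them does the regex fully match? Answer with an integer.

A → match
B → match
C → match
D → no match
E → no match
F → match
G → match
Total matched: 5

5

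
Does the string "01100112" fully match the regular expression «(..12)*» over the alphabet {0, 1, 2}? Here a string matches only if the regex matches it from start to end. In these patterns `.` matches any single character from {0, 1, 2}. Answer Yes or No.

No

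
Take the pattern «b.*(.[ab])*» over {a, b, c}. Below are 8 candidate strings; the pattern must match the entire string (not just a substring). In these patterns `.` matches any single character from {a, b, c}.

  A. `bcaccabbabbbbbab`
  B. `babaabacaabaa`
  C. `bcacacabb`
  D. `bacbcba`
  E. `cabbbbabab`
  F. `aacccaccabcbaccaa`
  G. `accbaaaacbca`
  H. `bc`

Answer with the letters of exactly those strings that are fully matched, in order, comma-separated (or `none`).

A → match
B → match
C → match
D → match
E → no match — must start with `b`
F → no match — must start with `b`
G → no match — must start with `b`
H → match

A, B, C, D, H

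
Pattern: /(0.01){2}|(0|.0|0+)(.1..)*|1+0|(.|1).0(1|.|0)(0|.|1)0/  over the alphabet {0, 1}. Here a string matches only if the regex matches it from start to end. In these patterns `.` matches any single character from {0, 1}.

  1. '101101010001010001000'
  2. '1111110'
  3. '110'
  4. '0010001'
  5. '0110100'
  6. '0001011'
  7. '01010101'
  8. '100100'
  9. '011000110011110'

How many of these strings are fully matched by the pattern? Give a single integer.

1 → no match
2 → match
3 → match
4 → no match
5 → no match
6 → no match
7 → match
8 → match
9 → no match
Total matched: 4

4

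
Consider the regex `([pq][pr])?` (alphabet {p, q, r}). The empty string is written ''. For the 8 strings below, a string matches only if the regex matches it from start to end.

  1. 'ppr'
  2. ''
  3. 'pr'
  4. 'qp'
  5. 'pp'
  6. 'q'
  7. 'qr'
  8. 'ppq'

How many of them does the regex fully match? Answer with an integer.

5

1 → no match
2 → match
3 → match
4 → match
5 → match
6 → no match
7 → match
8 → no match
Total matched: 5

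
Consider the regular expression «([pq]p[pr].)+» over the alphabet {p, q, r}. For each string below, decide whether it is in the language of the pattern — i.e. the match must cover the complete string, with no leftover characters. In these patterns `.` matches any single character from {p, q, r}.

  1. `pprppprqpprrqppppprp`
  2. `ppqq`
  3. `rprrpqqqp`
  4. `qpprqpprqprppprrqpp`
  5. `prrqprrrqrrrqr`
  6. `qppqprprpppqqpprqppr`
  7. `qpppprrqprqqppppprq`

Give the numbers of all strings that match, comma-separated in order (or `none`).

1 → match
2 → no match
3 → no match
4 → no match
5 → no match
6 → no match
7 → no match

1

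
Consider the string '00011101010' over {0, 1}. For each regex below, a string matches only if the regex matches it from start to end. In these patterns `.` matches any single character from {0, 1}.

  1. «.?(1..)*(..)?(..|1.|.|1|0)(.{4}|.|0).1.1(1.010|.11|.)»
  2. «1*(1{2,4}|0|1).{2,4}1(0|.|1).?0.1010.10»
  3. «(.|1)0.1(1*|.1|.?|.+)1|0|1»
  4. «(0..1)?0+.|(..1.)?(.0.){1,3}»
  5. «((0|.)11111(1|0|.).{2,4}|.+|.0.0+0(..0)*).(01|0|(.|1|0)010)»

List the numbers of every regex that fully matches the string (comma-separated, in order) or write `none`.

1 → match
2 → no match
3 → no match
4 → no match
5 → match

1, 5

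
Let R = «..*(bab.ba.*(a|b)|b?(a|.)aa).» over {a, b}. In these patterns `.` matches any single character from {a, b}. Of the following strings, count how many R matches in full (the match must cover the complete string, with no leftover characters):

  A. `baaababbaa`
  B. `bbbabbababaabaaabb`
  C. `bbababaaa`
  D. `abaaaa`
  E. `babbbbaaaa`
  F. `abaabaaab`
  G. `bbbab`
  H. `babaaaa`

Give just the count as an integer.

6

A → no match
B → match
C → match
D → match
E → match
F → match
G → no match
H → match
Total matched: 6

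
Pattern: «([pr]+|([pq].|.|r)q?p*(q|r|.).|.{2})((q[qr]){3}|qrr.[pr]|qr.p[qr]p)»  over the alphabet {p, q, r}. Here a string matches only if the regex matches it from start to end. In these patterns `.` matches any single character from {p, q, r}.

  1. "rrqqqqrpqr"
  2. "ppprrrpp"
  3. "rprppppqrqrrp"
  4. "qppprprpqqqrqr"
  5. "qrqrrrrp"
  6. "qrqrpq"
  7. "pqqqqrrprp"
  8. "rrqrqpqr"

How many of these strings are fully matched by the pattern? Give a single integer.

1 → no match
2 → no match
3 → no match
4 → no match
5 → no match
6 → no match
7 → match
8 → no match
Total matched: 1

1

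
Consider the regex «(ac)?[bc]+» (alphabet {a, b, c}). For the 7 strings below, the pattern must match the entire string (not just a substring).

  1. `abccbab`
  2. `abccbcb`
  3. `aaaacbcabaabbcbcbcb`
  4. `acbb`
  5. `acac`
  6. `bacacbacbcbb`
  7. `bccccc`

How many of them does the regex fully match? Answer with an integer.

2

1 → no match
2 → no match
3 → no match
4 → match
5 → no match
6 → no match
7 → match
Total matched: 2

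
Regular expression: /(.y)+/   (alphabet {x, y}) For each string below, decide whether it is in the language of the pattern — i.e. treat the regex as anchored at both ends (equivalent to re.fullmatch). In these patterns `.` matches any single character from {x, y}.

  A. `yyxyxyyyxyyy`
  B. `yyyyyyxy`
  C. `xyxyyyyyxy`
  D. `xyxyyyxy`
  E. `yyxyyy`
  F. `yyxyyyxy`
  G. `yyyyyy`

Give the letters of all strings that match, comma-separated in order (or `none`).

A, B, C, D, E, F, G

A → match
B → match
C → match
D → match
E → match
F → match
G → match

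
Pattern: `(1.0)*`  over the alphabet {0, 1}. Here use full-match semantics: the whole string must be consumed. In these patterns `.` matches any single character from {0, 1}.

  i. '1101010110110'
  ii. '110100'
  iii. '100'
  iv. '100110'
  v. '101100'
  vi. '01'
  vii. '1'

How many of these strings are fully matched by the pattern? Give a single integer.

i → no match
ii → match
iii → match
iv → match
v → no match
vi → no match
vii → no match
Total matched: 3

3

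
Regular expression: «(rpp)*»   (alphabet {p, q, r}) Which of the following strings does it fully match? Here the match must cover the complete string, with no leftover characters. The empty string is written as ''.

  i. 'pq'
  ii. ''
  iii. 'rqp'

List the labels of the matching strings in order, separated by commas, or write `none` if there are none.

ii

i. 'pq' → no match
ii. '' → match
iii. 'rqp' → no match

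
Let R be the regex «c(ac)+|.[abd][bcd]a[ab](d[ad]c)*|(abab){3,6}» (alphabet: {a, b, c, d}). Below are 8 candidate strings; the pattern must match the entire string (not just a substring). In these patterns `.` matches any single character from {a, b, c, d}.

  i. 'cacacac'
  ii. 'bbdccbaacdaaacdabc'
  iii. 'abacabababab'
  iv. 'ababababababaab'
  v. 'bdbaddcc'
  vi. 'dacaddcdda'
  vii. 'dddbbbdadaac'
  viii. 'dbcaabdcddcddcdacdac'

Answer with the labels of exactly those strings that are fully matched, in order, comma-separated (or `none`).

i. 'cacacac' → match
ii → no match
iii. 'abacabababab' → no match
iv → no match
v. 'bdbaddcc' → no match
vi. 'dacaddcdda' → no match
vii. 'dddbbbdadaac' → no match
viii → no match

i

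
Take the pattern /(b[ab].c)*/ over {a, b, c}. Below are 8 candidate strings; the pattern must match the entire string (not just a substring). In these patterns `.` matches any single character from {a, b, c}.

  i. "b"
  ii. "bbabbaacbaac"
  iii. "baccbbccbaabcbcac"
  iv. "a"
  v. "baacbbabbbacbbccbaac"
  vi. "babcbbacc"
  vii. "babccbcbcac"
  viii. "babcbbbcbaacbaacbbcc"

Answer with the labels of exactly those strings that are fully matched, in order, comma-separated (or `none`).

viii

i → no match
ii → no match
iii → no match
iv → no match
v → no match
vi → no match
vii → no match
viii → match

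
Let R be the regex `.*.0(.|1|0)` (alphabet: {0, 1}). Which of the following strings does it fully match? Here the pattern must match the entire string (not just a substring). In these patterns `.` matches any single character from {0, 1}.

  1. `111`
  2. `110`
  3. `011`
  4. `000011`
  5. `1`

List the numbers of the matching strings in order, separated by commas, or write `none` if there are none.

none

1 → no match
2 → no match
3 → no match
4 → no match
5 → no match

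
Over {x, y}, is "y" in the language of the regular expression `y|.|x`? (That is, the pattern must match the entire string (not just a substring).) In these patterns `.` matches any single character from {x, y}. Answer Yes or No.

Yes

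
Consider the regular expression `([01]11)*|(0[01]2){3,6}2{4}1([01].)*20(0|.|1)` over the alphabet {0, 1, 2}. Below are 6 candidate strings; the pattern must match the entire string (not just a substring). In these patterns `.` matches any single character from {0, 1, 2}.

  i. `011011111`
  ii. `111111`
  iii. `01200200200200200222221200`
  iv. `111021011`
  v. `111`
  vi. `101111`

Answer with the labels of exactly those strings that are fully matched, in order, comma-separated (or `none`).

i → match
ii → match
iii → match
iv → no match
v → match
vi → no match

i, ii, iii, v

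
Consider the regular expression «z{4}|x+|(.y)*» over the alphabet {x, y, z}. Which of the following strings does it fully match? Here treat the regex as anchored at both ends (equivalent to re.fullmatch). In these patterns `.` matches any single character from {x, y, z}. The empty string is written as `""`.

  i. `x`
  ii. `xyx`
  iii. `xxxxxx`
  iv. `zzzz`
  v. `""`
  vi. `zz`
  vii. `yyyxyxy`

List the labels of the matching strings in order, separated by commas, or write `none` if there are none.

i, iii, iv, v

i → match
ii → no match
iii → match
iv → match
v → match
vi → no match
vii → no match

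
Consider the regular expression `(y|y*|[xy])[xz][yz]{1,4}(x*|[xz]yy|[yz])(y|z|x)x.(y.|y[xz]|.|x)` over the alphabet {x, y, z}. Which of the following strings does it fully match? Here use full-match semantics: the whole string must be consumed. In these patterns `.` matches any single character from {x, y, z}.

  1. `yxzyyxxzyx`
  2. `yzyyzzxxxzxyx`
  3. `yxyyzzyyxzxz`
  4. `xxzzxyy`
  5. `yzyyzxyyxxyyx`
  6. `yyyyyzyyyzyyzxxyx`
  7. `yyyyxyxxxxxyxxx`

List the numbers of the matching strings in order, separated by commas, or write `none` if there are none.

1, 2, 4, 5, 6, 7

1 → match
2 → match
3 → no match
4 → match
5 → match
6 → match
7 → match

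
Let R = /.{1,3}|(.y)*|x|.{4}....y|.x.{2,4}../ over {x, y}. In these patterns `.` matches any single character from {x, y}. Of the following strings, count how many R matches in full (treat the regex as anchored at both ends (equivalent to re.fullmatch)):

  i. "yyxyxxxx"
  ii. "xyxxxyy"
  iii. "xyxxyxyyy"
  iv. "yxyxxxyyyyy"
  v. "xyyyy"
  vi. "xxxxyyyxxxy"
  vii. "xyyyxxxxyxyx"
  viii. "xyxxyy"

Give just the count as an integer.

1

i → no match
ii → no match
iii → match
iv → no match
v → no match
vi → no match
vii → no match
viii → no match
Total matched: 1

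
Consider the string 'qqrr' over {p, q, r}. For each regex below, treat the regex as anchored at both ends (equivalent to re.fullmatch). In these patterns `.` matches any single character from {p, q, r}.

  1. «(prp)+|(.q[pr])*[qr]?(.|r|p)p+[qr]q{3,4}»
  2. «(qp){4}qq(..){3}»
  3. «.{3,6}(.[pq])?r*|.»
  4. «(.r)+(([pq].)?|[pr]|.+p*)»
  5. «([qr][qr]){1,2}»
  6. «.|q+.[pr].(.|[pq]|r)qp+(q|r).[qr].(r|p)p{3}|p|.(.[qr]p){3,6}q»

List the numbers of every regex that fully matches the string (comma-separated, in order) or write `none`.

1 → no match
2 → no match — must start with 'qp'
3 → match
4 → no match
5 → match
6 → no match

3, 5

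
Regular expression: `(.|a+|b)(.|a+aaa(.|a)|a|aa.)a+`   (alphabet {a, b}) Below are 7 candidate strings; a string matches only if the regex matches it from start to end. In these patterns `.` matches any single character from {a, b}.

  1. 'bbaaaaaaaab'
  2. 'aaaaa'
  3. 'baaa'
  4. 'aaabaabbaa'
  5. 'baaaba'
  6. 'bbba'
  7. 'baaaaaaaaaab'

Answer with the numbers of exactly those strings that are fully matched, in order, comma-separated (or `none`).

2, 3

1 → no match — must end with 'a'
2 → match
3 → match
4 → no match
5 → no match
6 → no match
7 → no match — must end with 'a'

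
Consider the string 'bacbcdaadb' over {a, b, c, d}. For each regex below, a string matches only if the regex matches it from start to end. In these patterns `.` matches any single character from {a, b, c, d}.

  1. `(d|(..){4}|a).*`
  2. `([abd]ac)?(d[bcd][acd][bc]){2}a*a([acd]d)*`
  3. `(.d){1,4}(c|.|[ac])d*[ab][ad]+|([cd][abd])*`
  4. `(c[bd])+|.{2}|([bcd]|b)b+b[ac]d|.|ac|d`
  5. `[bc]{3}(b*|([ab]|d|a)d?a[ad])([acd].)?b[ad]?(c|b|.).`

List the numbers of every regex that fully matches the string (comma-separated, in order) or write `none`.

1

1 → match
2 → no match
3 → no match
4 → no match
5 → no match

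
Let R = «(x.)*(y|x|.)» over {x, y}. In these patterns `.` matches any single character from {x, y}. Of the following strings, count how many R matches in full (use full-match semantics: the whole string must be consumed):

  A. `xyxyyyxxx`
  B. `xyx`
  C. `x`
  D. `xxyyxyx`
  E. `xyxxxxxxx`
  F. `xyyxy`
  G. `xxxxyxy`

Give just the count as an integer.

A → no match
B → match
C → match
D → no match
E → match
F → no match
G → no match
Total matched: 3

3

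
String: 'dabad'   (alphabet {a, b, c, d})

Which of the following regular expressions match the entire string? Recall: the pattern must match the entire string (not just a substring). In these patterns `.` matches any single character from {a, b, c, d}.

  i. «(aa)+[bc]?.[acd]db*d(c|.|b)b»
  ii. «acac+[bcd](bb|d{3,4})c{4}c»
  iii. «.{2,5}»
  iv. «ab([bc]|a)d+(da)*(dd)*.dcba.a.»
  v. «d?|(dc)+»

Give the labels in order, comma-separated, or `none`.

i → no match — must start with 'aa'
ii → no match — must start with 'acac'
iii → match
iv → no match — must start with 'ab'
v → no match

iii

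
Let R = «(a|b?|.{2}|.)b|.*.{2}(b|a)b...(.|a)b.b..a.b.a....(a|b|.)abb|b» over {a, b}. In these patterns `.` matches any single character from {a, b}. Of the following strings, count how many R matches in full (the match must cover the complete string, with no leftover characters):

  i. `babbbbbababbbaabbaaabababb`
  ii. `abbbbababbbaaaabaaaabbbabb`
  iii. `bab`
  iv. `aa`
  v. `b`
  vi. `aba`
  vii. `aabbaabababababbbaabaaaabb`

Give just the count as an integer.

5

i → match
ii → match
iii → match
iv → no match
v → match
vi → no match
vii → match
Total matched: 5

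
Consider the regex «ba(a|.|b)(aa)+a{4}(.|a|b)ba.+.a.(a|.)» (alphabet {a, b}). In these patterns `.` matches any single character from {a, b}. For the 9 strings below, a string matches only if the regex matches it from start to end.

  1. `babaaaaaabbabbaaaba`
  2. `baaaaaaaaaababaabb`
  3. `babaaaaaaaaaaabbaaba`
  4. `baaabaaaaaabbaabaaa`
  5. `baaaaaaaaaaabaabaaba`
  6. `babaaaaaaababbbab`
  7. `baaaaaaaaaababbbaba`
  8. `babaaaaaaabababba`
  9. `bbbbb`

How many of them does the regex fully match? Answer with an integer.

1 → match
2 → no match
3 → no match
4 → no match
5 → match
6 → no match
7 → no match
8 → no match
9 → no match — must start with `ba`
Total matched: 2

2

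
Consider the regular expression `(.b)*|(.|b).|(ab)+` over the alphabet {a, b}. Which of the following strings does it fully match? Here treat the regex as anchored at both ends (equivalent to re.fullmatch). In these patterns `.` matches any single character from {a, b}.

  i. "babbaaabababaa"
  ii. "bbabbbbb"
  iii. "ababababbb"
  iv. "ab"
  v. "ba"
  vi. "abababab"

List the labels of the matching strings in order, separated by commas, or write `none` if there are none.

i → no match
ii → match
iii → match
iv → match
v → match
vi → match

ii, iii, iv, v, vi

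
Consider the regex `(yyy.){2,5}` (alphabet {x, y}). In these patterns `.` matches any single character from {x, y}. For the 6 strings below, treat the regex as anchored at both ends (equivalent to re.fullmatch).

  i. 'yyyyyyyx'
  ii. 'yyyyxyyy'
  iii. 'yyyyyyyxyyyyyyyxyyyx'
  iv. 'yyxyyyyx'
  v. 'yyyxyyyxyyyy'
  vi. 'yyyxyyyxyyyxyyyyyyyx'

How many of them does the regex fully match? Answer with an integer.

i → match
ii → no match
iii → match
iv → no match — must start with 'yyy'
v → match
vi → match
Total matched: 4

4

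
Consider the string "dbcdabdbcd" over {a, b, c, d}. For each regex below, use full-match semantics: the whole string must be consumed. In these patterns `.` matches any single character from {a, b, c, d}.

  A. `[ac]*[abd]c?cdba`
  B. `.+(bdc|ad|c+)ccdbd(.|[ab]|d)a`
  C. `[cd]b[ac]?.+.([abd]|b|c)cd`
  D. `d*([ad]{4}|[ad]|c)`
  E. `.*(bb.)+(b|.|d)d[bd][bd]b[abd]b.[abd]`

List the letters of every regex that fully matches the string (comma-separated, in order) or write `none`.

A → no match — must end with "cdba"
B → no match — must end with "a"
C → match
D → no match
E → no match

C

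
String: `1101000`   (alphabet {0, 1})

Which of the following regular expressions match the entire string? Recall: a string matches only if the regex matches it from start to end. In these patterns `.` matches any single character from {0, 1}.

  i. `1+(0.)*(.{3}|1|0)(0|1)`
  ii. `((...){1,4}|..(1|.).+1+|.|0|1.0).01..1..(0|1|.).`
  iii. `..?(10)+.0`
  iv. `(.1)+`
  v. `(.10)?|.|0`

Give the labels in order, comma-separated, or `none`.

i → no match
ii → no match
iii → match
iv → no match — must end with `1`
v → no match

iii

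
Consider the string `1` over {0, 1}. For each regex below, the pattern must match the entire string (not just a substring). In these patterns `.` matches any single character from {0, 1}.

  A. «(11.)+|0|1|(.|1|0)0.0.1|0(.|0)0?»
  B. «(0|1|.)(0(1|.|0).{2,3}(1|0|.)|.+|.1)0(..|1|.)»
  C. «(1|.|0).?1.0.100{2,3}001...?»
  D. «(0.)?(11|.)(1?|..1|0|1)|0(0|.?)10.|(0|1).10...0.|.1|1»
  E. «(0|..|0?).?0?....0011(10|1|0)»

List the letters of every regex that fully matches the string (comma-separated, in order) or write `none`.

A, D

A → match
B → no match
C → no match
D → match
E → no match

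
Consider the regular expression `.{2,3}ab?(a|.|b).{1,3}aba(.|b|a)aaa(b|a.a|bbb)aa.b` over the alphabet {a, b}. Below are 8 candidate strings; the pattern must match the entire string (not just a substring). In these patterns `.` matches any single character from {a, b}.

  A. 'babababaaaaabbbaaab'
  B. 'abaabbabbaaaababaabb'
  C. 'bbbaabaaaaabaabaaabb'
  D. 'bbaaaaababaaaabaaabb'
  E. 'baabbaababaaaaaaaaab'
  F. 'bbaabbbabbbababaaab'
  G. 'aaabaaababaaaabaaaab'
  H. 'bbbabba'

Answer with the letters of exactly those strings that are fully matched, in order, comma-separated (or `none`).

A → no match
B → no match
C → no match
D → match
E → match
F → no match
G → match
H. 'bbbabba' → no match — must end with 'b'

D, E, G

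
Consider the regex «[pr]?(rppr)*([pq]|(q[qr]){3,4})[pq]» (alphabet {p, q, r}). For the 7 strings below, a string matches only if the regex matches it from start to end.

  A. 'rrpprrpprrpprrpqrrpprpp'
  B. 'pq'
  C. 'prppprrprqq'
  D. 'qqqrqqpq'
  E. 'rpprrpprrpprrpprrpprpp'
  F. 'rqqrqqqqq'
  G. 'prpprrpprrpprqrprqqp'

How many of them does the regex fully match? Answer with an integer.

2

A → no match
B → match
C → no match
D → no match
E → match
F → no match
G → no match
Total matched: 2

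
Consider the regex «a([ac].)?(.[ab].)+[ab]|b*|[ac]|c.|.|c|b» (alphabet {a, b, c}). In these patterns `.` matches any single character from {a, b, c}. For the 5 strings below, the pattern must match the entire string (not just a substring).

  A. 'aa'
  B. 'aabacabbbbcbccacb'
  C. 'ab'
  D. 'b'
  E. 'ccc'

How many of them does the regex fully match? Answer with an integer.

A → no match
B → match
C → no match
D → match
E → no match
Total matched: 2

2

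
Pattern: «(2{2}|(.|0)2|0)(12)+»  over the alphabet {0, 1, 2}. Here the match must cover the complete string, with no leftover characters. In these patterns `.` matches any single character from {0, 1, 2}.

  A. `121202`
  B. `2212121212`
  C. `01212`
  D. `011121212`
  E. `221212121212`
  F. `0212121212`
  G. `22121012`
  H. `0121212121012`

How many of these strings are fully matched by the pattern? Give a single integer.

A → no match — must end with `12`
B → match
C → match
D → no match
E → match
F → match
G → no match
H → no match
Total matched: 4

4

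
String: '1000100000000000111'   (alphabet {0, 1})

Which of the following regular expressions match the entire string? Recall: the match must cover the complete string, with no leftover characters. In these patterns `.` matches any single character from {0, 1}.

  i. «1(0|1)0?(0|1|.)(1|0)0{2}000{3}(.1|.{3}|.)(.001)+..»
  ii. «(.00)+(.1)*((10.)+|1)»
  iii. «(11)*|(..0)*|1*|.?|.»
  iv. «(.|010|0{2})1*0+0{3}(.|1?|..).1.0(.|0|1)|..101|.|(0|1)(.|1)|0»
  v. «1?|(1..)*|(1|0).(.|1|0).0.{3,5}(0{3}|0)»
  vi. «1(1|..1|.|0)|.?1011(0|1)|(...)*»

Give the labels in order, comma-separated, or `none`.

i → match
ii → no match
iii → no match
iv → no match
v → no match
vi → no match

i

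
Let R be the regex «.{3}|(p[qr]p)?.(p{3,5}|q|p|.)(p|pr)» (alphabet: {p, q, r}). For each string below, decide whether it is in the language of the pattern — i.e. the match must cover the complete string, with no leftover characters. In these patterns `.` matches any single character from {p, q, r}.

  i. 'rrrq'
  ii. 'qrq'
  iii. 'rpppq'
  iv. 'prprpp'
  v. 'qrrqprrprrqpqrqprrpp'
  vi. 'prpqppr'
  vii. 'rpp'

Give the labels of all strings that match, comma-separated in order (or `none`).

i → no match
ii → match
iii → no match
iv → match
v → no match
vi → match
vii → match

ii, iv, vi, vii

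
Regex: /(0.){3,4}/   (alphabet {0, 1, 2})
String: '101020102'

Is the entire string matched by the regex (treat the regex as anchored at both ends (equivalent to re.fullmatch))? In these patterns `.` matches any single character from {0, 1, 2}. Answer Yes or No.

Every match must start with '0', but '101020102' does not.

No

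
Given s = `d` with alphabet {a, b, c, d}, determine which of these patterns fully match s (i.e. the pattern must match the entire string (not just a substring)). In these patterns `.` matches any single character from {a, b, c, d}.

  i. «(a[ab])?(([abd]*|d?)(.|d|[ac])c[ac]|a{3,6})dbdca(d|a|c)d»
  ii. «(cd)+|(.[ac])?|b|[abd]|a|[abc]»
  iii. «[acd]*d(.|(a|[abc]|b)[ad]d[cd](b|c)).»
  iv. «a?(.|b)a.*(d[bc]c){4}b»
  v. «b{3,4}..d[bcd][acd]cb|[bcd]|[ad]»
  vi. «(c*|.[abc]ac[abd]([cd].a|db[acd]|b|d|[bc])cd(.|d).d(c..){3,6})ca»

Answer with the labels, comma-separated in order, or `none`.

i → no match
ii → match
iii → no match
iv → no match — must end with `cb`
v → match
vi → no match — must end with `ca`

ii, v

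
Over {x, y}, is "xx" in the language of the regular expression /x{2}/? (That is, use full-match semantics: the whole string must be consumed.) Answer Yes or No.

Yes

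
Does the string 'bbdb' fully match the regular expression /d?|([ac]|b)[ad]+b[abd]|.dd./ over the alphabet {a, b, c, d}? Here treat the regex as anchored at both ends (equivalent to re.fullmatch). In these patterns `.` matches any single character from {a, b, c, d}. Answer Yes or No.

No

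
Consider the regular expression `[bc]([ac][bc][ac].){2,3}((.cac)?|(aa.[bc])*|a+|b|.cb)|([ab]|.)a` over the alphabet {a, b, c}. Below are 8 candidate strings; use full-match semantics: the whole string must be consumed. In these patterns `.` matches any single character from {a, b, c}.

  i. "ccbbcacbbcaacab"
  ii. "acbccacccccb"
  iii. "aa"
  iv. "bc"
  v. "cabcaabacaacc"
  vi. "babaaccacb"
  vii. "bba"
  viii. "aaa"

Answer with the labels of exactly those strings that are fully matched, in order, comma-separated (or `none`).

i → no match
ii → no match
iii → match
iv → no match
v → match
vi → match
vii → no match
viii → no match

iii, v, vi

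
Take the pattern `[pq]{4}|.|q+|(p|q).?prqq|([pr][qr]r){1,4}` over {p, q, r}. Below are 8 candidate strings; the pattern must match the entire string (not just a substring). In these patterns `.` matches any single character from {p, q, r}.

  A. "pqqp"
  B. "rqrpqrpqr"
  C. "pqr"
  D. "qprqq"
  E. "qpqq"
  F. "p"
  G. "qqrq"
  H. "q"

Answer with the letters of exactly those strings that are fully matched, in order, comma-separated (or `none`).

A, B, C, D, E, F, H

A → match
B → match
C → match
D → match
E → match
F → match
G → no match
H → match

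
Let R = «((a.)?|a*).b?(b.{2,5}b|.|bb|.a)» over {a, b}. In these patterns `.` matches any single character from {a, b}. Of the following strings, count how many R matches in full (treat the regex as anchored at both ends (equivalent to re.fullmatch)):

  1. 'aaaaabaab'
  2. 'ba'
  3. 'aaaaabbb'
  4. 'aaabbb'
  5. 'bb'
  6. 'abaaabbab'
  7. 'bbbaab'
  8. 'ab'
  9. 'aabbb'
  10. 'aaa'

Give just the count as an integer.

1. 'aaaaabaab' → match
2. 'ba' → match
3. 'aaaaabbb' → match
4. 'aaabbb' → match
5. 'bb' → match
6. 'abaaabbab' → no match
7. 'bbbaab' → match
8. 'ab' → match
9. 'aabbb' → match
10. 'aaa' → match
Total matched: 9

9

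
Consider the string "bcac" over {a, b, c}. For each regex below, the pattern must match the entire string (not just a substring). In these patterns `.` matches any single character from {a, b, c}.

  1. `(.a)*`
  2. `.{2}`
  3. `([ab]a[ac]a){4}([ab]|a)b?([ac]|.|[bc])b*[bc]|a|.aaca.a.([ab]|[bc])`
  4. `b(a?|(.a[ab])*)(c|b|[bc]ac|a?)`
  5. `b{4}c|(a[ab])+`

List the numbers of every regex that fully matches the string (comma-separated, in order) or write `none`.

1 → no match
2 → no match
3 → no match
4 → match
5 → no match

4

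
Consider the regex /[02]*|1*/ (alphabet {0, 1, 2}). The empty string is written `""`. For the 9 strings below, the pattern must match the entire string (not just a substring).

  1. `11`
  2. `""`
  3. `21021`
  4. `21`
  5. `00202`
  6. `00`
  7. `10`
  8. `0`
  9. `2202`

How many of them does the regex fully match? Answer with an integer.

6

1 → match
2 → match
3 → no match
4 → no match
5 → match
6 → match
7 → no match
8 → match
9 → match
Total matched: 6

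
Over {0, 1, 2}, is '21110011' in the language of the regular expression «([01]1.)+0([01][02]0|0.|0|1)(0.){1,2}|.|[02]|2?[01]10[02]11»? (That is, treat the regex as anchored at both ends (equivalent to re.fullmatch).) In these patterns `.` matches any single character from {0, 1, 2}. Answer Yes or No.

No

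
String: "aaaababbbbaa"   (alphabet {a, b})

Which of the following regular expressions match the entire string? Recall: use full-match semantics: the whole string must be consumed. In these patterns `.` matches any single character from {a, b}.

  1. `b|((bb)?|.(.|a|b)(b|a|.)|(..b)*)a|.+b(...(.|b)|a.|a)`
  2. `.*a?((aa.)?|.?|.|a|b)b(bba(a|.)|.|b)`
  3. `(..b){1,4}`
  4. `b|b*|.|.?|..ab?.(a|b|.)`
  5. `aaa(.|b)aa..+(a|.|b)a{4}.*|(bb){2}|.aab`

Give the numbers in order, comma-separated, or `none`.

1 → match
2 → match
3 → no match — must end with "b"
4 → no match
5 → no match

1, 2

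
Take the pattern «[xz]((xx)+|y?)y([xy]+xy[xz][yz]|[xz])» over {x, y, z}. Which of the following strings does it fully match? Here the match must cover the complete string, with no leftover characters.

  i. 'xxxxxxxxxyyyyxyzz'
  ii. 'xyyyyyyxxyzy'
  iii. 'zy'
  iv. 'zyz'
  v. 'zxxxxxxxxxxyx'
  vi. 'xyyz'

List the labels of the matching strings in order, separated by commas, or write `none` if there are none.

i, ii, iv, v, vi

i → match
ii. 'xyyyyyyxxyzy' → match
iii. 'zy' → no match
iv. 'zyz' → match
v → match
vi. 'xyyz' → match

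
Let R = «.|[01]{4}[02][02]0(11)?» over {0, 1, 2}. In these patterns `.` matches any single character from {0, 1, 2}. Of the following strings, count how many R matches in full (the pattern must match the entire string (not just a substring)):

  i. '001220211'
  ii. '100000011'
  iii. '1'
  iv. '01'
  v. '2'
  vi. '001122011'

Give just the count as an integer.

i → no match
ii → match
iii → match
iv → no match
v → match
vi → match
Total matched: 4

4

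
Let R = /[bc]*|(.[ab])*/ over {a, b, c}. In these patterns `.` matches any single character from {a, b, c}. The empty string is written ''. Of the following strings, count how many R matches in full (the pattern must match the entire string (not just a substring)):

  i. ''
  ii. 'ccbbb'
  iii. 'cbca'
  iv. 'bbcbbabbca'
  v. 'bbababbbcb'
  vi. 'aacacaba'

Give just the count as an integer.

i → match
ii → match
iii → match
iv → match
v → match
vi → match
Total matched: 6

6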